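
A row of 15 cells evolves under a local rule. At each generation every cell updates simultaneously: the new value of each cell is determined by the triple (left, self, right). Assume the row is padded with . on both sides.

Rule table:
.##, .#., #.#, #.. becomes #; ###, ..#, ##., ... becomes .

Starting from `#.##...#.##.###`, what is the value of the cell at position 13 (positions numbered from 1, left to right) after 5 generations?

.

###.#..###.##..
#..###.#..##.#.
##.#..###.#.###
#.###.#..####..
###..###.#...#.
position 13 holds .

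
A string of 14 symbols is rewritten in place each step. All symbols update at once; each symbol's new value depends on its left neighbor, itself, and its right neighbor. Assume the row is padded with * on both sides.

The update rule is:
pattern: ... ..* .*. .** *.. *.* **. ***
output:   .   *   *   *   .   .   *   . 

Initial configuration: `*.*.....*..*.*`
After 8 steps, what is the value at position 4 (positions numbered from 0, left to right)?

*.*....**.**.*
*.*...***.**.*
*.*..**.*.**.*
*.*.***.*.**.*
*.*.*.*.*.**.*
*.*.*.*.*.**.*  (fixed point — unchanged through step 8)
position 4 holds *

*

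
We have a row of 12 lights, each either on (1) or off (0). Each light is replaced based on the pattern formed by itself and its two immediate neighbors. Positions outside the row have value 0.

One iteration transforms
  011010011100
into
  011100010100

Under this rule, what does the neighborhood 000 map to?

At position 11 the neighborhood is 000; the next row has 0 there.

0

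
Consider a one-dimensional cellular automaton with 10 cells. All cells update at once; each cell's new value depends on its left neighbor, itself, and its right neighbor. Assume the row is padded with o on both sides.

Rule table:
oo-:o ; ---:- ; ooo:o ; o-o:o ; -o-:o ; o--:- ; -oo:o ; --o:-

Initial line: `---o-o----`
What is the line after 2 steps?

---ooo----

---ooo----
---ooo----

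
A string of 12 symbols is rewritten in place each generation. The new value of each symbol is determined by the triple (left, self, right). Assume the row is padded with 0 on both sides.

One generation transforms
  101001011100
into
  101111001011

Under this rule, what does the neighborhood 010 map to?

1

At position 0 the neighborhood is 010; the next row has 1 there.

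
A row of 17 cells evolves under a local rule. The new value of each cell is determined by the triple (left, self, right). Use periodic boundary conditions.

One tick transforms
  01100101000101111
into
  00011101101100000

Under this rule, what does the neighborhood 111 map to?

0

At position 14 the neighborhood is 111; the next row has 0 there.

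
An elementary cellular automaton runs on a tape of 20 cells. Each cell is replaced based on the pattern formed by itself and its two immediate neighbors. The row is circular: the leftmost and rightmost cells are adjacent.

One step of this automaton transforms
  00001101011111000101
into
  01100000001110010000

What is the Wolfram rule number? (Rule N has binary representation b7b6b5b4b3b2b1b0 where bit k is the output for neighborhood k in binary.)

129

position 10: 111 → 1  (bit 7 = 1)
position 5: 110 → 0  (bit 6 = 0)
position 6: 101 → 0  (bit 5 = 0)
position 0: 100 → 0  (bit 4 = 0)
position 4: 011 → 0  (bit 3 = 0)
position 7: 010 → 0  (bit 2 = 0)
position 3: 001 → 0  (bit 1 = 0)
position 1: 000 → 1  (bit 0 = 1)
bits b7..b0 = 10000001 = 129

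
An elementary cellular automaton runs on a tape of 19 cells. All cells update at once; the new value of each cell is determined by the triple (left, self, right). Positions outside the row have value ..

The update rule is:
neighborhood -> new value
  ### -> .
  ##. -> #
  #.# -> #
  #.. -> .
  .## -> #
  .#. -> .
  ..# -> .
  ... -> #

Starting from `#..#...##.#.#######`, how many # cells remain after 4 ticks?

tick 1: .....#.###.##.....#
tick 2: ####..##.####.###..
tick 3: #..#..####..###.#.#
tick 4: ......#..#..#.##.#.
count of #: 6

6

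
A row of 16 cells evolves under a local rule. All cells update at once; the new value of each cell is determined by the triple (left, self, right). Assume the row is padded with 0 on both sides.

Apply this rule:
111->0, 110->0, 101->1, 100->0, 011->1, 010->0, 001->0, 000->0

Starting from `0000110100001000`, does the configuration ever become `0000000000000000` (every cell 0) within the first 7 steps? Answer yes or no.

step 1: 0000101000000000
step 2: 0000010000000000
step 3: 0000000000000000
all cells are 0 at step 3

yes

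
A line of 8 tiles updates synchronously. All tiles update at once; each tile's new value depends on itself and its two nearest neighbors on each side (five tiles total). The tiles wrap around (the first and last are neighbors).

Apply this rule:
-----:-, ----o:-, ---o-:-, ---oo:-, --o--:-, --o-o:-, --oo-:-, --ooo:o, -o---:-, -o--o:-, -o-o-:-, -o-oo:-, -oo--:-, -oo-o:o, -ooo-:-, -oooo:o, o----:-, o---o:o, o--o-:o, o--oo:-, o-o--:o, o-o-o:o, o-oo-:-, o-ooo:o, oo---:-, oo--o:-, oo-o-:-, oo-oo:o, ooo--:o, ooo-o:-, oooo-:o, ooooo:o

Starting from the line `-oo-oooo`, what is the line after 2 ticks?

o-oooo--

o-ooooo-
o-oooo--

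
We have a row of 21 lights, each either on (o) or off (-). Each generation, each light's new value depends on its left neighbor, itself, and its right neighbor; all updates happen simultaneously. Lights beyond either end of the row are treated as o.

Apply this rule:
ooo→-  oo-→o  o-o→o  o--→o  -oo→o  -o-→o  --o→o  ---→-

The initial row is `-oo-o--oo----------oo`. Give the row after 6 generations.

generation 1: oooooooooo--------oo-
generation 2: ---------oo------oooo
generation 3: o-------oooo----oo---
generation 4: oo-----oo--oo--oooo-o
generation 5: -oo---oooooooooo--ooo
generation 6: oooo-oo--------oooo--

oooo-oo--------oooo--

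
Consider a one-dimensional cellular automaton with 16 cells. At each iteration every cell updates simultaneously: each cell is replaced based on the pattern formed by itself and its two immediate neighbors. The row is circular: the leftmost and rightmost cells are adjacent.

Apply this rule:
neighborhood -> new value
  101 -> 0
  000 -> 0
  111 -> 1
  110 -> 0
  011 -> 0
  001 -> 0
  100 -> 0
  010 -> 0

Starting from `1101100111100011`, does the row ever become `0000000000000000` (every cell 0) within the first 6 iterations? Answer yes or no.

1000000011000001
0000000000000000
all cells are 0 at iteration 2

yes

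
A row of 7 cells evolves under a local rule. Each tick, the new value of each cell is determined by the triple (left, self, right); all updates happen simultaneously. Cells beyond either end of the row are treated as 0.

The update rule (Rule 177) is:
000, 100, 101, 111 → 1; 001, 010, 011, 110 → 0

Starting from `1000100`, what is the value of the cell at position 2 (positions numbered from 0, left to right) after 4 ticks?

1

tick 1: 0110011
tick 2: 0001000
tick 3: 1100111
tick 4: 0010010
position 2 holds 1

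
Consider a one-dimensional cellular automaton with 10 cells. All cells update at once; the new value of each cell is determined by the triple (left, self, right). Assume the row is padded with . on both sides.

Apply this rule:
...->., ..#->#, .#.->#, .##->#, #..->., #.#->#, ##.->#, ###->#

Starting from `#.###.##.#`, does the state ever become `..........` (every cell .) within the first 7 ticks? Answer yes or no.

no

tick 1: ##########
tick 2: ##########  (fixed point — unchanged through tick 7)
tick 7 is ##########, still not uniform .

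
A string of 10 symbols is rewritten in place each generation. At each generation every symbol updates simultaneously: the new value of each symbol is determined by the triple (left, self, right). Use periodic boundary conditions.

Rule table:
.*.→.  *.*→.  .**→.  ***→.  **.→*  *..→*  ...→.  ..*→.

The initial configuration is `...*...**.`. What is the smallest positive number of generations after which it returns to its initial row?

10

....*...**
*....*...*
**....*...
.**....*..
..**....*.
...**....*
*...**....
.*...**...
..*...**..
...*...**.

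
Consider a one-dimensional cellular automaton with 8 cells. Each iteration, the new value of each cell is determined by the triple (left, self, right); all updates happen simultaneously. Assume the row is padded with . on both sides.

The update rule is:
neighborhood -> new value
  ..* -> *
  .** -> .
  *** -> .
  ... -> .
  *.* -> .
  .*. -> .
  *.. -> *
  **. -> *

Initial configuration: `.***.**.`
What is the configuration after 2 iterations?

.**.**.*

*..*..**
.**.**.*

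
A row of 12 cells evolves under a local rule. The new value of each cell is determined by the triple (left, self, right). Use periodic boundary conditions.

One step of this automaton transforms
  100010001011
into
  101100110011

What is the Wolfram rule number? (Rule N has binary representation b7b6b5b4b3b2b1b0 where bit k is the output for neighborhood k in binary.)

position 11: 111 → 1  (bit 7 = 1)
position 0: 110 → 1  (bit 6 = 1)
position 9: 101 → 0  (bit 5 = 0)
position 1: 100 → 0  (bit 4 = 0)
position 10: 011 → 1  (bit 3 = 1)
position 4: 010 → 0  (bit 2 = 0)
position 3: 001 → 1  (bit 1 = 1)
position 2: 000 → 1  (bit 0 = 1)
bits b7..b0 = 11001011 = 203

203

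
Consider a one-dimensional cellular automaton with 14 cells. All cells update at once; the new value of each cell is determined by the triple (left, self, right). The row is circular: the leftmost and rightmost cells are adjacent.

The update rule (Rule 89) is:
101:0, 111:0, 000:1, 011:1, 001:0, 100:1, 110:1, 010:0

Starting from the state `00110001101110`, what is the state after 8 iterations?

01100010010000

10111101101011
10100101100010
00010001111000
11001101001111
01101100101000
01101110000111
01101011110101
01100010010000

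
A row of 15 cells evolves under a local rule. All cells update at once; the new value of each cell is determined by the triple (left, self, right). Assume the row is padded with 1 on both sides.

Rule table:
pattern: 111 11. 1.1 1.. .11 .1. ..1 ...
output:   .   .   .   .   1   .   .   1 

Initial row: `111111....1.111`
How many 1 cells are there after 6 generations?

generation 1: .......11...1..
generation 2: .11111.1..1....
generation 3: .1..........11.
generation 4: ...11111111.1..
generation 5: .1.1...........
generation 6: .....111111111.
count of 1: 9

9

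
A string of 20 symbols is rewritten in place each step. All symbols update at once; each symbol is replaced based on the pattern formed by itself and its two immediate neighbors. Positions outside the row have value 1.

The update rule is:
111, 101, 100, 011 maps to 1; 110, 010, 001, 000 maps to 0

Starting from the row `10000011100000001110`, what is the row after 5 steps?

01010100010101000111

step 1: 01000011010000001101
step 2: 10100010101000001011
step 3: 01010001010100000111
step 4: 10101000101010000111
step 5: 01010100010101000111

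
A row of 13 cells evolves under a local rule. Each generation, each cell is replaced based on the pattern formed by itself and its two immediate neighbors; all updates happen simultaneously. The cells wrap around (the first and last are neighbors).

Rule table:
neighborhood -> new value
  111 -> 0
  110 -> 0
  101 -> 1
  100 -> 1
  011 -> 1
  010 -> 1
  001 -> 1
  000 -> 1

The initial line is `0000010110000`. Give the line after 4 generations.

0000000001100

1111111101111
0000000011000
1111111110111
0000000001100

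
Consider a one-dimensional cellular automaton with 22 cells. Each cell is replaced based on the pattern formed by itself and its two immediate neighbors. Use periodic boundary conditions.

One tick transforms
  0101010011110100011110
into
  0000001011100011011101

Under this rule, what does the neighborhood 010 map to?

0

At position 1 the neighborhood is 010; the next row has 0 there.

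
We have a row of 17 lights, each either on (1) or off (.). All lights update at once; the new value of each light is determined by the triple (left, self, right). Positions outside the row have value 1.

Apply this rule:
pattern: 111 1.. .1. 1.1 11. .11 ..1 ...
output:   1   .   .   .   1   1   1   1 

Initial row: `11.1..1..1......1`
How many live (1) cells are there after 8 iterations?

15

iteration 1: 11...1..1..111111
iteration 2: 11.11..1..1111111
iteration 3: 11.11.1..11111111
iteration 4: 11.11...111111111
iteration 5: 11.11.11111111111
iteration 6: 11.11.11111111111  (fixed point — unchanged through iteration 8)
count of 1: 15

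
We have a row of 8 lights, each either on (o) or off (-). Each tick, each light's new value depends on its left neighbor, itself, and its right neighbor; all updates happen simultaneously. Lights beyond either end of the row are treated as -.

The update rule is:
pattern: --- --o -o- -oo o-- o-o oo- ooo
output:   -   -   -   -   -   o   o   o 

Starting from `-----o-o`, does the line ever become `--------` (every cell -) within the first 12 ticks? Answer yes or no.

------o-
--------
all cells are - at tick 2

yes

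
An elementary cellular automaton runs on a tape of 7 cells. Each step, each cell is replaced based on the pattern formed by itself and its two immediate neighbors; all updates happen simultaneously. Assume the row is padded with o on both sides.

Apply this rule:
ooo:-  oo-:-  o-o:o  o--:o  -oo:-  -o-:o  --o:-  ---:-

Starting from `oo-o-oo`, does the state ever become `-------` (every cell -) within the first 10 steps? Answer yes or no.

no

step 1: --ooo--
step 2: o----o-
step 3: -o---oo
step 4: ooo----
step 5: ---o---
step 6: o--oo--
step 7: -o---o-
step 8: ooo--oo
step 9: ---o---  (repeats step 5; period 4)
step 10: o--oo--
step 10 is o--oo--, still not uniform -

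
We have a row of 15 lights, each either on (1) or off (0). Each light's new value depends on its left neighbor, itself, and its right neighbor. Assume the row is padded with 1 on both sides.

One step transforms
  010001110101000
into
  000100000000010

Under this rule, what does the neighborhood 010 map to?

At position 1 the neighborhood is 010; the next row has 0 there.

0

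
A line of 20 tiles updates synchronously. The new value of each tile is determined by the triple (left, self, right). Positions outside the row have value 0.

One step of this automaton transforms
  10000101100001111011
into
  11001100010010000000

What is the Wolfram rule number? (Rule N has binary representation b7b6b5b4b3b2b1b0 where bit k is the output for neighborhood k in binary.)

22

position 14: 111 → 0  (bit 7 = 0)
position 8: 110 → 0  (bit 6 = 0)
position 6: 101 → 0  (bit 5 = 0)
position 1: 100 → 1  (bit 4 = 1)
position 7: 011 → 0  (bit 3 = 0)
position 0: 010 → 1  (bit 2 = 1)
position 4: 001 → 1  (bit 1 = 1)
position 2: 000 → 0  (bit 0 = 0)
bits b7..b0 = 00010110 = 22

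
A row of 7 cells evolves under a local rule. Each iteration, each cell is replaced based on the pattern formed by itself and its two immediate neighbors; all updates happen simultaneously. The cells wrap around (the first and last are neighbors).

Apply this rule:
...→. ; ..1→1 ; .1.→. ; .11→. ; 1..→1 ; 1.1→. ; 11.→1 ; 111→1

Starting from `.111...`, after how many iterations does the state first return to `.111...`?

1.111..
...1111
1.1.111
1....11
11..1.1
1111...
.1111.1
..111..
.1.111.
1...111
11.1.11
11....1
111..1.
.1111..
1.1111.
...111.
..1.111
11...11
111.1.1
111....
.111..1
..1111.
.1.1111
....111
1..1.11
111...1
1111.1.
.111...

28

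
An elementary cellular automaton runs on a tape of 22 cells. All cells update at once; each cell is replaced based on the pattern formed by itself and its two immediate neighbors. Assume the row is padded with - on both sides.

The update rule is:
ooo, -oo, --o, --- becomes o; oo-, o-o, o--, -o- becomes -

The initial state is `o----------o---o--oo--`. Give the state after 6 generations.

oooooo--oo--oo--o--o--

generation 1: --ooooooooo--oo--oo--o
generation 2: oooooooooo--oo--oo--o-
generation 3: ooooooooo--oo--oo--o--
generation 4: oooooooo--oo--oo--o--o
generation 5: ooooooo--oo--oo--o--o-
generation 6: oooooo--oo--oo--o--o--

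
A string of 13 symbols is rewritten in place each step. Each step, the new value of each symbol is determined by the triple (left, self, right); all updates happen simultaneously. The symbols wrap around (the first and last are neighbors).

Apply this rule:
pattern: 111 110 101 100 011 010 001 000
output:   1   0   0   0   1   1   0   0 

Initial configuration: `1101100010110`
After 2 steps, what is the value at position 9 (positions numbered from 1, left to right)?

step 1: 1001000010100
step 2: 1001000010100
position 9 holds 1

1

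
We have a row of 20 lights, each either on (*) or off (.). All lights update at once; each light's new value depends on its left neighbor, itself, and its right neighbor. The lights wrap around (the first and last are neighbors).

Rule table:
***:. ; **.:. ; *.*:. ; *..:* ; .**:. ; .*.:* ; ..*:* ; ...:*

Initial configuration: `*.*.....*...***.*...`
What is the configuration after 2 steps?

............****....

step 1: *.**********....****
step 2: ............****....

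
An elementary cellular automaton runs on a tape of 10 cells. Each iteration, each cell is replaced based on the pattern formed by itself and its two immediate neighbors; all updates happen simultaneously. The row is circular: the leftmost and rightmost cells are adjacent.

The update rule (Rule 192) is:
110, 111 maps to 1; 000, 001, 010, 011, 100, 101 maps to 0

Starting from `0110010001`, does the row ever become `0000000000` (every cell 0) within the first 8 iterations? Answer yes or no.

0010000000
0000000000
all cells are 0 at iteration 2

yes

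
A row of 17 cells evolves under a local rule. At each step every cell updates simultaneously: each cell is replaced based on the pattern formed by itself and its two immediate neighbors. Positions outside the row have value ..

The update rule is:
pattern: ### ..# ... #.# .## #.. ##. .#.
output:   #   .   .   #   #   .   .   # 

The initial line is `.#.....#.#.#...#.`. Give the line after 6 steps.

step 1: .#.....#####...#.
step 2: .#.....####....#.
step 3: .#.....###.....#.
step 4: .#.....##......#.
step 5: .#.....#.......#.
step 6: .#.....#.......#.

.#.....#.......#.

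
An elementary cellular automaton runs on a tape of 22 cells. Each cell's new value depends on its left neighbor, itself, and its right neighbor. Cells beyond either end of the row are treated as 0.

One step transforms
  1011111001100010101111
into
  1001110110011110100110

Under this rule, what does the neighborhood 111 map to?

At position 3 the neighborhood is 111; the next row has 1 there.

1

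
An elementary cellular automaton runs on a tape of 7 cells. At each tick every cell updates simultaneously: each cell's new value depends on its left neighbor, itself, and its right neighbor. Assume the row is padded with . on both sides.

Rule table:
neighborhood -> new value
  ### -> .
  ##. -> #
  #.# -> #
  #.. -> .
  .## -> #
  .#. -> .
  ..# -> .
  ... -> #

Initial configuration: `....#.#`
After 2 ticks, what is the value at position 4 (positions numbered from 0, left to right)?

###..#.
#.#....
position 4 holds .

.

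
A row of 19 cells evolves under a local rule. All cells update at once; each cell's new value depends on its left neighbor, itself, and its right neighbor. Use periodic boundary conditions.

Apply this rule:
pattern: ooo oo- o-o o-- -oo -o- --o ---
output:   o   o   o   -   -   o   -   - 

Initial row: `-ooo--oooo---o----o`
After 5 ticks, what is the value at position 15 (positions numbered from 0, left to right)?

-

o-oo---ooo---o----o
oo-o----oo---o-----
-ooo-----o---o-----
--oo-----o---o-----
---o-----o---o-----
position 15 holds -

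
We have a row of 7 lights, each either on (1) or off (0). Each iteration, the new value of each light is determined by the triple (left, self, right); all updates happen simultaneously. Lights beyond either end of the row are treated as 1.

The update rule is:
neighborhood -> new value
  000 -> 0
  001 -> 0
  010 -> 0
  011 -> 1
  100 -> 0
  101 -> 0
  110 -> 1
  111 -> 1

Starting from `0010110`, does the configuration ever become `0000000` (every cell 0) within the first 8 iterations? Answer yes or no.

no

iteration 1: 0000110
iteration 2: 0000110  (fixed point — unchanged through iteration 8)
iteration 8 is 0000110, still not uniform 0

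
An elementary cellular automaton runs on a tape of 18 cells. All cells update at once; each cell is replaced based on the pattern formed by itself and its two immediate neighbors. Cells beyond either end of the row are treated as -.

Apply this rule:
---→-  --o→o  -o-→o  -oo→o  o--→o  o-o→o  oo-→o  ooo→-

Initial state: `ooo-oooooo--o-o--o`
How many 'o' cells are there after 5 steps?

10

o-ooo----ooooooooo
ooo-oo--oo-------o
o-ooooooooo-----oo
ooo-------oo---ooo
o-oo-----oooo-oo-o
count of o: 10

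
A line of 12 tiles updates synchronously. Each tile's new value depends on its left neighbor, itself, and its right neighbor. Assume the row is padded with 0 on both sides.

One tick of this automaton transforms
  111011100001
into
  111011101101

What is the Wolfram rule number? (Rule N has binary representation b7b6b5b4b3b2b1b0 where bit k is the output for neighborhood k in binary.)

205

position 1: 111 → 1  (bit 7 = 1)
position 2: 110 → 1  (bit 6 = 1)
position 3: 101 → 0  (bit 5 = 0)
position 7: 100 → 0  (bit 4 = 0)
position 0: 011 → 1  (bit 3 = 1)
position 11: 010 → 1  (bit 2 = 1)
position 10: 001 → 0  (bit 1 = 0)
position 8: 000 → 1  (bit 0 = 1)
bits b7..b0 = 11001101 = 205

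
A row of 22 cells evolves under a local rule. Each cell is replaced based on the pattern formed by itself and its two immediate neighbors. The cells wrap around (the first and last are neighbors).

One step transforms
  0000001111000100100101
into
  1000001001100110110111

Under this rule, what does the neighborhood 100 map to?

1

At position 0 the neighborhood is 100; the next row has 1 there.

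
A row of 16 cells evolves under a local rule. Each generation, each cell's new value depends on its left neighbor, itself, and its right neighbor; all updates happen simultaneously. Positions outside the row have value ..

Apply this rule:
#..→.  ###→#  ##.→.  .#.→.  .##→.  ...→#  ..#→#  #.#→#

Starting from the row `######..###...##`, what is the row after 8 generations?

generation 1: .####..#.#..##..
generation 2: #.##..#.#..#...#
generation 3: .#...#.#..#..##.
generation 4: #..##.#..#..#...
generation 5: ..#..#..#..#..##
generation 6: ##..#..#..#..#..
generation 7: ...#..#..#..#..#
generation 8: ###..#..#..#..#.

###..#..#..#..#.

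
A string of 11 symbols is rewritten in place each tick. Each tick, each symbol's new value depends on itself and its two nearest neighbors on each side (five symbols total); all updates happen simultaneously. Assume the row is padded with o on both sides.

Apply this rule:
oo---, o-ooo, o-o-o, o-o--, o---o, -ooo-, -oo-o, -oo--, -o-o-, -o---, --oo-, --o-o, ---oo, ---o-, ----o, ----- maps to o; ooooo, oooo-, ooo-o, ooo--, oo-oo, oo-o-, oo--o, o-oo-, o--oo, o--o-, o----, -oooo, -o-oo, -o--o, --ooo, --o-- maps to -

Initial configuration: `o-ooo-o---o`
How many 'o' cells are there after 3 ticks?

--oo--oooo-
--oo-------
--ooo-ooooo
count of o: 8

8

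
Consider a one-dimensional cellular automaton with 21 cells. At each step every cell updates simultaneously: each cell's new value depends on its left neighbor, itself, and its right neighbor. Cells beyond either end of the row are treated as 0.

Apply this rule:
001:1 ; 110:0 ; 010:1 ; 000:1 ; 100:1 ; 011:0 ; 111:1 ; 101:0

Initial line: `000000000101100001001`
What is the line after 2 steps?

011111111011101111110

step 1: 111111111100011111111
step 2: 011111111011101111110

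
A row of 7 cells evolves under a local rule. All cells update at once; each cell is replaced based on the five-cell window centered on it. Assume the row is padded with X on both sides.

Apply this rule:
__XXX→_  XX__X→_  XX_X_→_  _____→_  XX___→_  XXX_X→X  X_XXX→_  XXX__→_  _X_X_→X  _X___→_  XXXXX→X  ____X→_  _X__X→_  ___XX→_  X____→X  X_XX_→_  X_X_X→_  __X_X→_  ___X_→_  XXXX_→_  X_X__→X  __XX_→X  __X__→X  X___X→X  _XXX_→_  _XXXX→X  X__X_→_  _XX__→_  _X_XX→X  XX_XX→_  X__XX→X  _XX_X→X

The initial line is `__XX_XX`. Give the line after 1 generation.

_XXX__X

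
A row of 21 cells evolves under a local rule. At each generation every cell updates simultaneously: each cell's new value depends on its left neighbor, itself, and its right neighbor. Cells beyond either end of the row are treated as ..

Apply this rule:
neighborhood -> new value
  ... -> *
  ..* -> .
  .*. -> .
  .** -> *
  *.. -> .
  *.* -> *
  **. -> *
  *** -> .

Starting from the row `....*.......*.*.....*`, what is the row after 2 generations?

*.*.*.*...*.....*.*.*

***...*****..*..***..
*.*.*.*...*.....*.*.*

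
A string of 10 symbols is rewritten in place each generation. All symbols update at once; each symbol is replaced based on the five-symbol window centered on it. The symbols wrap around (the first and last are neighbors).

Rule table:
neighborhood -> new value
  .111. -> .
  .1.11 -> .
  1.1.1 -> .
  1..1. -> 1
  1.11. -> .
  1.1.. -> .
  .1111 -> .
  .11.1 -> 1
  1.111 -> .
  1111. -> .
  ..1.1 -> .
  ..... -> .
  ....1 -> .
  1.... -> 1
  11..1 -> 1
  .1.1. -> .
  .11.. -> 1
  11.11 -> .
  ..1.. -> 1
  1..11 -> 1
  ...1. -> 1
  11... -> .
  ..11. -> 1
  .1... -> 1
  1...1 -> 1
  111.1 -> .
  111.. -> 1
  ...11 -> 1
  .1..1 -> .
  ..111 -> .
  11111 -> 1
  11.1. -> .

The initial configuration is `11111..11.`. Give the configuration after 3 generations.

..1.11111.
11....1.1.
.1.1.1....

.1.1.1....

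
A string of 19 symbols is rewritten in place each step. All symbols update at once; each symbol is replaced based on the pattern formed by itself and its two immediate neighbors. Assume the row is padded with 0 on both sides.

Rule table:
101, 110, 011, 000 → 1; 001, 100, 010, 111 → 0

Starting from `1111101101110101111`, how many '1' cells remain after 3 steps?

8

1000111111011011001
0010100001111111000
1001001101000001011
count of 1: 8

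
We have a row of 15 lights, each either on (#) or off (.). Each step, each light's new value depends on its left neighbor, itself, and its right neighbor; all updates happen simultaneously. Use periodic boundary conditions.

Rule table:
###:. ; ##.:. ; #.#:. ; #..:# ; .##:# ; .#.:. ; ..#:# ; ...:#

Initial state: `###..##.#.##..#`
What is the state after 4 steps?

...###....#.###
####..####..#..
#...###...##.##
.####..####..#.

.####..####..#.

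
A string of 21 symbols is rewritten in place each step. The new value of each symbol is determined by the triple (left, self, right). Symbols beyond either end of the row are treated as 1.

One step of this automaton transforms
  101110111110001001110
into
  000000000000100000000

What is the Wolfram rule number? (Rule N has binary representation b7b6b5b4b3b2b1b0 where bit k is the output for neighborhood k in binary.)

1

position 3: 111 → 0  (bit 7 = 0)
position 0: 110 → 0  (bit 6 = 0)
position 1: 101 → 0  (bit 5 = 0)
position 11: 100 → 0  (bit 4 = 0)
position 2: 011 → 0  (bit 3 = 0)
position 14: 010 → 0  (bit 2 = 0)
position 13: 001 → 0  (bit 1 = 0)
position 12: 000 → 1  (bit 0 = 1)
bits b7..b0 = 00000001 = 1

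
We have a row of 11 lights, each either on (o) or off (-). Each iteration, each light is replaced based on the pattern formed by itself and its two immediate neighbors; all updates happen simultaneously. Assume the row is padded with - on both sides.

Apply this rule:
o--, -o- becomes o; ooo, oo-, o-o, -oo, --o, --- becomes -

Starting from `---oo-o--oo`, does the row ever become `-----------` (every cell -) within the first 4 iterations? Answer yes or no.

no

------oo---
--------o--
--------oo-
----------o
iteration 4 is ----------o, still not uniform -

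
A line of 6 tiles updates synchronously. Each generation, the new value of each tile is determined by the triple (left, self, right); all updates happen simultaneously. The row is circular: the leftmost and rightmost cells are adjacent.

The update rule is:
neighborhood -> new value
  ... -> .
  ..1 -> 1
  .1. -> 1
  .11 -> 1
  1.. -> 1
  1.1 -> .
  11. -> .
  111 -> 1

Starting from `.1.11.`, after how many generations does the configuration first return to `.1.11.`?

6

generation 1: 11.1.1
generation 2: 1..1.1
generation 3: .111.1
generation 4: .11..1
generation 5: .1.111
generation 6: .1.11.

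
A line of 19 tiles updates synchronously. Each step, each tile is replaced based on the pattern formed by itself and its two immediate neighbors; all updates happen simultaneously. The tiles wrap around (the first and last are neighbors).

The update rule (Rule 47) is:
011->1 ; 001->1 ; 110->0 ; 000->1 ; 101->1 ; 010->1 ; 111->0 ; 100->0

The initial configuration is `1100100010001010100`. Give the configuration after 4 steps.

1101100110011000000

1001101110111111101
0011011001100000011
0110110011001111110
1101100110011000000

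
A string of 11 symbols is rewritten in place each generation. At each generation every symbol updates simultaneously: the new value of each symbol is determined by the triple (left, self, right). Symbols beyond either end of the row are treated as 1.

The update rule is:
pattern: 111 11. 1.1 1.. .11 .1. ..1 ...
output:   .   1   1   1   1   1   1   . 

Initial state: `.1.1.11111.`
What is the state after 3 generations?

1...1111111

111111...11
.....11.11.
1...1111111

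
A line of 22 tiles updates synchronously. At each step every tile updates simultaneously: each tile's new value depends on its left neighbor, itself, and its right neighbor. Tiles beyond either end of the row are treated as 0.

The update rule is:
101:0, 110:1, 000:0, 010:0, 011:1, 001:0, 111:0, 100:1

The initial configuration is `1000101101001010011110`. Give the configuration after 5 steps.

step 1: 0100001100100001010011
step 2: 0010001110010000001011
step 3: 0001001011001000000011
step 4: 0000100011100100000011
step 5: 0000010010110010000011

0000010010110010000011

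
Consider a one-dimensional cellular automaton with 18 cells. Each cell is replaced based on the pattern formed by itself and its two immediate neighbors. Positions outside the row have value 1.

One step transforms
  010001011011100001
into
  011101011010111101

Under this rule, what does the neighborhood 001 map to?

0

At position 4 the neighborhood is 001; the next row has 0 there.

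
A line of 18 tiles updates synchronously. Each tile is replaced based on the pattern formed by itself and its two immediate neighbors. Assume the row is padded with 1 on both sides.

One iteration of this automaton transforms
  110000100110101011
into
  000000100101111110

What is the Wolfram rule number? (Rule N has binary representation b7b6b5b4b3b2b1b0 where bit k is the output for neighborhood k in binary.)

44

position 0: 111 → 0  (bit 7 = 0)
position 1: 110 → 0  (bit 6 = 0)
position 11: 101 → 1  (bit 5 = 1)
position 2: 100 → 0  (bit 4 = 0)
position 9: 011 → 1  (bit 3 = 1)
position 6: 010 → 1  (bit 2 = 1)
position 5: 001 → 0  (bit 1 = 0)
position 3: 000 → 0  (bit 0 = 0)
bits b7..b0 = 00101100 = 44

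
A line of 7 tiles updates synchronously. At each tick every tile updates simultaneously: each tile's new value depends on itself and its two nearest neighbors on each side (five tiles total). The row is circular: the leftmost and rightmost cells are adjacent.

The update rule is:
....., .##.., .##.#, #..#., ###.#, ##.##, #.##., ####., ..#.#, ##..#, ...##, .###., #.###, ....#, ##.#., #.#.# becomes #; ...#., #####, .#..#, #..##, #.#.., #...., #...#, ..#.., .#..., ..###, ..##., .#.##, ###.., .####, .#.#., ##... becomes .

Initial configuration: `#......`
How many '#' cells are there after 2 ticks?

3

tick 1: ...###.
tick 2: .##.#..
count of #: 3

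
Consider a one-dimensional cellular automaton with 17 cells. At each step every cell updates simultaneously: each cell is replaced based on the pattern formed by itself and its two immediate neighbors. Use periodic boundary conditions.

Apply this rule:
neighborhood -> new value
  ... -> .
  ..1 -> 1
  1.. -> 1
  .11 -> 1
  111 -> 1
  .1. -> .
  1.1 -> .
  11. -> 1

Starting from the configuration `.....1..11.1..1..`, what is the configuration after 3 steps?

....1.1111..11.1.
...1..11111111..1
1.1.111111111111.

1.1.111111111111.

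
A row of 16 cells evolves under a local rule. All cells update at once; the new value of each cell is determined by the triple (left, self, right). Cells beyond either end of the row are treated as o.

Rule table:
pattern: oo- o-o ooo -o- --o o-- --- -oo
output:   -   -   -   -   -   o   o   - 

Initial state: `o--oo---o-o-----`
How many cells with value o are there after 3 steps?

-o---oo----oooo-
--oo---ooo------
o---oo----ooooo-
count of o: 8

8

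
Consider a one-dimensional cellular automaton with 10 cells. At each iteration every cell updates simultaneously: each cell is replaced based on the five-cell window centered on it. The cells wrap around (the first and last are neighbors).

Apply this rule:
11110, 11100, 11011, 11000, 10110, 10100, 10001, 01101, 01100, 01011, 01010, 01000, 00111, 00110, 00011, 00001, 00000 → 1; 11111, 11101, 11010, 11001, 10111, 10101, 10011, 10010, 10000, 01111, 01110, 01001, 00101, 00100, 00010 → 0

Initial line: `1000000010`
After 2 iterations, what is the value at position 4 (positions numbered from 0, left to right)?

0

1101111001
0010011001
position 4 holds 0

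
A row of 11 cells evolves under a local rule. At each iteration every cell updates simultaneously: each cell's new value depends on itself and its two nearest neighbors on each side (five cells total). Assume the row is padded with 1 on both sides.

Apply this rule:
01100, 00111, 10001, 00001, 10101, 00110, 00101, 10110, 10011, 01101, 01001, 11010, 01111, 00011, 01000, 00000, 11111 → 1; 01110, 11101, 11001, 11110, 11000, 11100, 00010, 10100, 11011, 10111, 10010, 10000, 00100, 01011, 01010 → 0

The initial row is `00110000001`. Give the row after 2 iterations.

00000111111

iteration 1: 01110011111
iteration 2: 00000111111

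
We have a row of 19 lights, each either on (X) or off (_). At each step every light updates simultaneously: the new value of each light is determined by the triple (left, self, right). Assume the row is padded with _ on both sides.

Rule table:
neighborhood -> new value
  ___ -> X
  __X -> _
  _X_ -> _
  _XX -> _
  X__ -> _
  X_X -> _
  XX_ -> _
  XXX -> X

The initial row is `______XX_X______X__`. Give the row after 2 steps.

step 1: XXXXX______XXXX___X
step 2: _XXX__XXXX__XX__X__

_XXX__XXXX__XX__X__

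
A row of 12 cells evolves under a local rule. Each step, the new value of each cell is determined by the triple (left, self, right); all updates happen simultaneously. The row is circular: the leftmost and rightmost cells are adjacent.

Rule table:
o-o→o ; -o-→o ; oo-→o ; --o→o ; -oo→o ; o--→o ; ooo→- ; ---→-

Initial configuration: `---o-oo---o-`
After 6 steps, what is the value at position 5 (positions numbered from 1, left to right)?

--oooooo-ooo
ooo----ooo-o
--oo--oo-ooo
oooooooooo-o
---------ooo
o-------oo-o
position 5 holds -

-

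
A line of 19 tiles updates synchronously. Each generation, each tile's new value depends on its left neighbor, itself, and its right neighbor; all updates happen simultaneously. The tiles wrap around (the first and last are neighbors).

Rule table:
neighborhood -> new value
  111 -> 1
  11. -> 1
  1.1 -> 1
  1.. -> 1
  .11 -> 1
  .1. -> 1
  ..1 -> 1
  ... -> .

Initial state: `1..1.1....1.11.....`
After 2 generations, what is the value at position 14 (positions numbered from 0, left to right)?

1

generation 1: 1111111..111111...1
generation 2: 1111111111111111.11
position 14 holds 1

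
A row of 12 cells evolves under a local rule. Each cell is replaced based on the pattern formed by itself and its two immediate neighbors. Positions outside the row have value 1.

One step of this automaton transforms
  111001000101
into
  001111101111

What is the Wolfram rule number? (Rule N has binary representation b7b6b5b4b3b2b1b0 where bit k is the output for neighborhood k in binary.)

126

position 0: 111 → 0  (bit 7 = 0)
position 2: 110 → 1  (bit 6 = 1)
position 10: 101 → 1  (bit 5 = 1)
position 3: 100 → 1  (bit 4 = 1)
position 11: 011 → 1  (bit 3 = 1)
position 5: 010 → 1  (bit 2 = 1)
position 4: 001 → 1  (bit 1 = 1)
position 7: 000 → 0  (bit 0 = 0)
bits b7..b0 = 01111110 = 126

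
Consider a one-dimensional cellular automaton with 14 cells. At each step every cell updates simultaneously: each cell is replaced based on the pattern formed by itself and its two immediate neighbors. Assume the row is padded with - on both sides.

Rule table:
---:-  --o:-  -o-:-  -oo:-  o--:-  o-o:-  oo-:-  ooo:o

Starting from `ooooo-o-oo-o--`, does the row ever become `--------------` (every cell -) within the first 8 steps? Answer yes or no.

yes

step 1: -ooo----------
step 2: --o-----------
step 3: --------------
all cells are - at step 3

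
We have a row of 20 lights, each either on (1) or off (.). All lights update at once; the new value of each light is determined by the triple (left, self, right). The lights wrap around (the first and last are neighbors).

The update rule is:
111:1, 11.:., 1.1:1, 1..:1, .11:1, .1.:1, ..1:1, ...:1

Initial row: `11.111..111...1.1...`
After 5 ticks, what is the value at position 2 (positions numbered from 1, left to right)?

tick 1: 1.111.1111.111111111
tick 2: .111.1111.1111111111
tick 3: 111.1111.1111111111.
tick 4: 11.1111.1111111111.1
tick 5: 1.1111.1111111111.11
position 2 holds .

.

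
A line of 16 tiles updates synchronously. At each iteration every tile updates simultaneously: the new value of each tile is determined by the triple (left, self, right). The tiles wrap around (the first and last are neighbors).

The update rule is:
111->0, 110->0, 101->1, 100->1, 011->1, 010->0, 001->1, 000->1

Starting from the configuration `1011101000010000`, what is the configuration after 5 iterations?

0110010111101111
1101101100011000
1011011011110111
0110110110001100
1101101101111011

1101101101111011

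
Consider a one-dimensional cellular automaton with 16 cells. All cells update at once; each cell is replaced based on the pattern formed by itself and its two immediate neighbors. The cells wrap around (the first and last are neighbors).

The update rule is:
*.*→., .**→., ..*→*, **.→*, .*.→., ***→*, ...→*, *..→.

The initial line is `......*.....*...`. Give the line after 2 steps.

******..****..**
******.*.***.*.*

******.*.***.*.*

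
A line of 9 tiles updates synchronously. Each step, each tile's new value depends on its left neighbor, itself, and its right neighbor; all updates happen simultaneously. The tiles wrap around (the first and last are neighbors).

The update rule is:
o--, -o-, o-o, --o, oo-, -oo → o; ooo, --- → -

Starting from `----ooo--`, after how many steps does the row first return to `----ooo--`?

6

---oo-oo-
--ooooooo
ooo-----o
--oo---oo
ooooo-ooo
----ooo--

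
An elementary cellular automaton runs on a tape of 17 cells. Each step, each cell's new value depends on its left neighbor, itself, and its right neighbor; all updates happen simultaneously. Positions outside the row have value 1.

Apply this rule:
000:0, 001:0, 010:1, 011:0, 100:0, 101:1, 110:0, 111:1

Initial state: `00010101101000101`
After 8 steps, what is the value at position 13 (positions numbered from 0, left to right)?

00011110011000110
00001100000000001
00000000000000000
00000000000000000  (fixed point — unchanged through step 8)
position 13 holds 0

0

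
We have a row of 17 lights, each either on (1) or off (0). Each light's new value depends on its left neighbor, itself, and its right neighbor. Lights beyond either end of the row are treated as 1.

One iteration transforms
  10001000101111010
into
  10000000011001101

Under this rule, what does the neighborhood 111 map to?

At position 11 the neighborhood is 111; the next row has 0 there.

0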